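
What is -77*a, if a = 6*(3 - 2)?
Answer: -462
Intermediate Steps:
a = 6 (a = 6*1 = 6)
-77*a = -77*6 = -462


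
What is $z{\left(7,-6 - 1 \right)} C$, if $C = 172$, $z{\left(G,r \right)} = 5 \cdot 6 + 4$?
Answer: $5848$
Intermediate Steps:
$z{\left(G,r \right)} = 34$ ($z{\left(G,r \right)} = 30 + 4 = 34$)
$z{\left(7,-6 - 1 \right)} C = 34 \cdot 172 = 5848$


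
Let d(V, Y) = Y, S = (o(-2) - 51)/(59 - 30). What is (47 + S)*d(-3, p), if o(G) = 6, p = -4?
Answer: -5272/29 ≈ -181.79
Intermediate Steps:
S = -45/29 (S = (6 - 51)/(59 - 30) = -45/29 ≈ -1.5517)
(47 + S)*d(-3, p) = (47 - 45/29)*(-4) = (1318/29)*(-4) = -5272/29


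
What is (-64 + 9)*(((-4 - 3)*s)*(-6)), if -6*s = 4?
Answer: 1540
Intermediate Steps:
s = -⅔ (s = -⅙*4 = -⅔ ≈ -0.66667)
(-64 + 9)*(((-4 - 3)*s)*(-6)) = (-64 + 9)*(((-4 - 3)*(-⅔))*(-6)) = -55*(-7*(-⅔))*(-6) = -770*(-6)/3 = -55*(-28) = 1540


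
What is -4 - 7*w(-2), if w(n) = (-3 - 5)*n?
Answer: -116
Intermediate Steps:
w(n) = -8*n
-4 - 7*w(-2) = -4 - (-56)*(-2) = -4 - 7*16 = -4 - 112 = -116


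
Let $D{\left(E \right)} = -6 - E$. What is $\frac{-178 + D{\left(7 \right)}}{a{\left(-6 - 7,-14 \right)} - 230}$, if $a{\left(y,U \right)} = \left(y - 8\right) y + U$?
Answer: $- \frac{191}{29} \approx -6.5862$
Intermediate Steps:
$a{\left(y,U \right)} = U + y \left(-8 + y\right)$ ($a{\left(y,U \right)} = \left(-8 + y\right) y + U = y \left(-8 + y\right) + U = U + y \left(-8 + y\right)$)
$\frac{-178 + D{\left(7 \right)}}{a{\left(-6 - 7,-14 \right)} - 230} = \frac{-178 - 13}{\left(-14 + \left(-6 - 7\right)^{2} - 8 \left(-6 - 7\right)\right) - 230} = \frac{-178 - 13}{\left(-14 + \left(-13\right)^{2} - -104\right) - 230} = \frac{-178 - 13}{\left(-14 + 169 + 104\right) - 230} = - \frac{191}{259 - 230} = - \frac{191}{29}$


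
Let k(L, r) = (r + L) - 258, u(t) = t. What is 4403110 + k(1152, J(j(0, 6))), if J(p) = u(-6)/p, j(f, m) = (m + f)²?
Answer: 26424023/6 ≈ 4.4040e+6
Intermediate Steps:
j(f, m) = (f + m)²
J(p) = -6/p
k(L, r) = -258 + L + r (k(L, r) = (L + r) - 258 = -258 + L + r)
4403110 + k(1152, J(j(0, 6))) = 4403110 + (-258 + 1152 - 6/(0 + 6)²) = 4403110 + (-258 + 1152 - 6/(6²)) = 4403110 + (-258 + 1152 - 6/36) = 4403110 + (-258 + 1152 - 6*1/36) = 4403110 + (-258 + 1152 - ⅙) = 4403110 + 5363/6 = 26424023/6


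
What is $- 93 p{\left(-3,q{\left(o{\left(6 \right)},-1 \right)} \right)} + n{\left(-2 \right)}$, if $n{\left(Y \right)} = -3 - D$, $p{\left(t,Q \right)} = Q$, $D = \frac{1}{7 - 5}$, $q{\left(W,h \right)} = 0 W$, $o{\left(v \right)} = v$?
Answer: $- \frac{7}{2} \approx -3.5$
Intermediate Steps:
$q{\left(W,h \right)} = 0$
$D = \frac{1}{2} \approx 0.5$
$n{\left(Y \right)} = - \frac{7}{2}$ ($n{\left(Y \right)} = -3 - \frac{1}{2} = - \frac{7}{2}$)
$- 93 p{\left(-3,q{\left(o{\left(6 \right)},-1 \right)} \right)} + n{\left(-2 \right)} = \left(-93\right) 0 - \frac{7}{2} = 0 - \frac{7}{2} = - \frac{7}{2}$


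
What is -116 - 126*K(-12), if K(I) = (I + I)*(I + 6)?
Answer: -18260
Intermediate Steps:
K(I) = 2*I*(6 + I) (K(I) = (2*I)*(6 + I) = 2*I*(6 + I))
-116 - 126*K(-12) = -116 - 252*(-12)*(6 - 12) = -116 - 252*(-12)*(-6) = -116 - 126*144 = -116 - 18144 = -18260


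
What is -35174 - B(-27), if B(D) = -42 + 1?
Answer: -35133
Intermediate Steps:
B(D) = -41
-35174 - B(-27) = -35174 - 1*(-41) = -35174 + 41 = -35133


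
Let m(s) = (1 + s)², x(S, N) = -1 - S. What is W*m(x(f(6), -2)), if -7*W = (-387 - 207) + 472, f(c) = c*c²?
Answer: 5692032/7 ≈ 8.1315e+5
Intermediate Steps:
f(c) = c³
W = 122/7 (W = -((-387 - 207) + 472)/7 = -(-594 + 472)/7 = -⅐*(-122) = 122/7 ≈ 17.429)
W*m(x(f(6), -2)) = 122*(1 + (-1 - 1*6³))²/7 = 122*(1 + (-1 - 1*216))²/7 = 122*(1 + (-1 - 216))²/7 = 122*(1 - 217)²/7 = (122/7)*(-216)² = (122/7)*46656 = 5692032/7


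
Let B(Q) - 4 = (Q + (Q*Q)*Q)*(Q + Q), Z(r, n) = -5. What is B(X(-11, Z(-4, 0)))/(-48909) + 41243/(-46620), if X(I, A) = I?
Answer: -161607107/108577980 ≈ -1.4884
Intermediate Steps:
B(Q) = 4 + 2*Q*(Q + Q³) (B(Q) = 4 + (Q + (Q*Q)*Q)*(Q + Q) = 4 + (Q + Q²*Q)*(2*Q) = 4 + (Q + Q³)*(2*Q) = 4 + 2*Q*(Q + Q³))
B(X(-11, Z(-4, 0)))/(-48909) + 41243/(-46620) = (4 + 2*(-11)² + 2*(-11)⁴)/(-48909) + 41243/(-46620) = (4 + 2*121 + 2*14641)*(-1/48909) + 41243*(-1/46620) = (4 + 242 + 29282)*(-1/48909) - 41243/46620 = 29528*(-1/48909) - 41243/46620 = -29528/48909 - 41243/46620 = -161607107/108577980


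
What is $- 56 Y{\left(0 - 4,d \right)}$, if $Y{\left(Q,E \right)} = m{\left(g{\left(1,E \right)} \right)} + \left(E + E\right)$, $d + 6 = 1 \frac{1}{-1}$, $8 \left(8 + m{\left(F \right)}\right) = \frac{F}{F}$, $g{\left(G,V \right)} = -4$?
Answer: $1225$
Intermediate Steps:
$m{\left(F \right)} = - \frac{63}{8}$ ($m{\left(F \right)} = -8 + \frac{F \frac{1}{F}}{8} = -8 + \frac{1}{8} \cdot 1 = -8 + \frac{1}{8} = - \frac{63}{8}$)
$d = -7$ ($d = -6 + 1 \frac{1}{-1} = -6 + 1 \left(-1\right) = -6 - 1 = -7$)
$Y{\left(Q,E \right)} = - \frac{63}{8} + 2 E$ ($Y{\left(Q,E \right)} = - \frac{63}{8} + \left(E + E\right) = - \frac{63}{8} + 2 E$)
$- 56 Y{\left(0 - 4,d \right)} = - 56 \left(- \frac{63}{8} + 2 \left(-7\right)\right) = - 56 \left(- \frac{63}{8} - 14\right) = \left(-56\right) \left(- \frac{175}{8}\right) = 1225$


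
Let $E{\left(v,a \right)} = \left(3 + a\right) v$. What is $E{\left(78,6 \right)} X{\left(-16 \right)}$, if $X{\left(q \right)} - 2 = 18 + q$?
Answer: $2808$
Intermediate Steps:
$X{\left(q \right)} = 20 + q$ ($X{\left(q \right)} = 2 + \left(18 + q\right) = 20 + q$)
$E{\left(v,a \right)} = v \left(3 + a\right)$
$E{\left(78,6 \right)} X{\left(-16 \right)} = 78 \left(3 + 6\right) \left(20 - 16\right) = 78 \cdot 9 \cdot 4 = 702 \cdot 4 = 2808$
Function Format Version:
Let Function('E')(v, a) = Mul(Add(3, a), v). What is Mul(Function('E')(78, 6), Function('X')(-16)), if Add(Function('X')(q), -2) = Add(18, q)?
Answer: 2808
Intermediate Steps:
Function('X')(q) = Add(20, q) (Function('X')(q) = Add(2, Add(18, q)) = Add(20, q))
Function('E')(v, a) = Mul(v, Add(3, a))
Mul(Function('E')(78, 6), Function('X')(-16)) = Mul(Mul(78, Add(3, 6)), Add(20, -16)) = Mul(Mul(78, 9), 4) = Mul(702, 4) = 2808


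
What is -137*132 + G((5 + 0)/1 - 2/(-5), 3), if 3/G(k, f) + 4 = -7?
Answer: -198927/11 ≈ -18084.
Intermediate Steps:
G(k, f) = -3/11 (G(k, f) = 3/(-4 - 7) = 3/(-11) = 3*(-1/11) = -3/11)
-137*132 + G((5 + 0)/1 - 2/(-5), 3) = -137*132 - 3/11 = -18084 - 3/11 = -198927/11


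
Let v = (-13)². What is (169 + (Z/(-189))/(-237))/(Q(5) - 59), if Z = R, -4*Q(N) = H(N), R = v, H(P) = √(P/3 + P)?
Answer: -1786563896/623623077 + 15140372*√15/1870869231 ≈ -2.8335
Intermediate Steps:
v = 169
H(P) = 2*√3*√P/3 (H(P) = √(P*(⅓) + P) = √(P/3 + P) = √(4*P/3) = 2*√3*√P/3)
R = 169
Q(N) = -√3*√N/6
Z = 169
(169 + (Z/(-189))/(-237))/(Q(5) - 59) = (169 + (169/(-189))/(-237))/(-√3*√5/6 - 59) = (169 + (169*(-1/189))*(-1/237))/(-√15/6 - 59) = (169 - 169/189*(-1/237))/(-59 - √15/6) = (169 + 169/44793)/(-59 - √15/6) = 7570186/(44793*(-59 - √15/6))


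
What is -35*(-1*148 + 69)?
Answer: 2765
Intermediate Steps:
-35*(-1*148 + 69) = -35*(-148 + 69) = -35*(-79) = 2765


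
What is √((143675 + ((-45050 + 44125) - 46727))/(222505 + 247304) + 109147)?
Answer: √2676780571320146/156603 ≈ 330.37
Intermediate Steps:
√((143675 + ((-45050 + 44125) - 46727))/(222505 + 247304) + 109147) = √((143675 + (-925 - 46727))/469809 + 109147) = √((143675 - 47652)*(1/469809) + 109147) = √(96023*(1/469809) + 109147) = √(96023/469809 + 109147) = √(51278338946/469809) = √2676780571320146/156603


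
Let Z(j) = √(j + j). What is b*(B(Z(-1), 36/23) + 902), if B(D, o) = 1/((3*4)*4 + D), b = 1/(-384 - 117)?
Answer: (-902*√2 + 43297*I)/(501*(√2 - 48*I)) ≈ -1.8004 + 1.2241e-6*I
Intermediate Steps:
Z(j) = √2*√j (Z(j) = √(2*j) = √2*√j)
b = -1/501 (b = 1/(-501) = -1/501 ≈ -0.0019960)
B(D, o) = 1/(48 + D) (B(D, o) = 1/(12*4 + D) = 1/(48 + D))
b*(B(Z(-1), 36/23) + 902) = -(1/(48 + √2*√(-1)) + 902)/501 = -(1/(48 + √2*I) + 902)/501 = -(1/(48 + I*√2) + 902)/501 = -(902 + 1/(48 + I*√2))/501 = -902/501 - 1/(501*(48 + I*√2))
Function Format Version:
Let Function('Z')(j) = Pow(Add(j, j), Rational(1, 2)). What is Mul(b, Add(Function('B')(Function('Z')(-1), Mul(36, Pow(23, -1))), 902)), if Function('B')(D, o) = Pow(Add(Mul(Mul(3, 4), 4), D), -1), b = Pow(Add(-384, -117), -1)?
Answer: Mul(Rational(1, 501), Pow(Add(Pow(2, Rational(1, 2)), Mul(-48, I)), -1), Add(Mul(-902, Pow(2, Rational(1, 2))), Mul(43297, I))) ≈ Add(-1.8004, Mul(1.2241e-6, I))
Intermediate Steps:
Function('Z')(j) = Mul(Pow(2, Rational(1, 2)), Pow(j, Rational(1, 2))) (Function('Z')(j) = Pow(Mul(2, j), Rational(1, 2)) = Mul(Pow(2, Rational(1, 2)), Pow(j, Rational(1, 2))))
b = Rational(-1, 501) (b = Pow(-501, -1) = Rational(-1, 501) ≈ -0.0019960)
Function('B')(D, o) = Pow(Add(48, D), -1) (Function('B')(D, o) = Pow(Add(Mul(12, 4), D), -1) = Pow(Add(48, D), -1))
Mul(b, Add(Function('B')(Function('Z')(-1), Mul(36, Pow(23, -1))), 902)) = Mul(Rational(-1, 501), Add(Pow(Add(48, Mul(Pow(2, Rational(1, 2)), Pow(-1, Rational(1, 2)))), -1), 902)) = Mul(Rational(-1, 501), Add(Pow(Add(48, Mul(Pow(2, Rational(1, 2)), I)), -1), 902)) = Mul(Rational(-1, 501), Add(Pow(Add(48, Mul(I, Pow(2, Rational(1, 2)))), -1), 902)) = Mul(Rational(-1, 501), Add(902, Pow(Add(48, Mul(I, Pow(2, Rational(1, 2)))), -1))) = Add(Rational(-902, 501), Mul(Rational(-1, 501), Pow(Add(48, Mul(I, Pow(2, Rational(1, 2)))), -1)))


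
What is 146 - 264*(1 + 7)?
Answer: -1966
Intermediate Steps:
146 - 264*(1 + 7) = 146 - 264*8 = 146 - 66*32 = 146 - 2112 = -1966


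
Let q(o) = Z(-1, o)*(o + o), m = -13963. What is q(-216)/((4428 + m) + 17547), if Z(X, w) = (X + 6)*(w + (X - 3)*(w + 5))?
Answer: -339120/2003 ≈ -169.31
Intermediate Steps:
Z(X, w) = (6 + X)*(w + (-3 + X)*(5 + w))
q(o) = 2*o*(-100 - 15*o) (q(o) = (-90 - 12*o + 5*(-1)² + 15*(-1) + o*(-1)² + 4*(-1)*o)*(o + o) = (-90 - 12*o + 5*1 - 15 + o*1 - 4*o)*(2*o) = (-90 - 12*o + 5 - 15 + o - 4*o)*(2*o) = (-100 - 15*o)*(2*o) = 2*o*(-100 - 15*o))
q(-216)/((4428 + m) + 17547) = (10*(-216)*(-20 - 3*(-216)))/((4428 - 13963) + 17547) = (10*(-216)*(-20 + 648))/(-9535 + 17547) = (10*(-216)*628)/8012 = -1356480*1/8012 = -339120/2003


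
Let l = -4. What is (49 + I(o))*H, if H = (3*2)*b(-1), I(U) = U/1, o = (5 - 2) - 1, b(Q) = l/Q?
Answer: 1224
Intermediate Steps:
b(Q) = -4/Q
o = 2 (o = 3 - 1 = 2)
I(U) = U (I(U) = U*1 = U)
H = 24 (H = (3*2)*(-4/(-1)) = 6*(-4*(-1)) = 6*4 = 24)
(49 + I(o))*H = (49 + 2)*24 = 51*24 = 1224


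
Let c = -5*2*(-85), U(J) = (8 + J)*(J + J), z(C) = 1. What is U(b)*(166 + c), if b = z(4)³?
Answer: 18288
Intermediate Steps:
b = 1 (b = 1³ = 1)
U(J) = 2*J*(8 + J) (U(J) = (8 + J)*(2*J) = 2*J*(8 + J))
c = 850 (c = -10*(-85) = 850)
U(b)*(166 + c) = (2*1*(8 + 1))*(166 + 850) = (2*1*9)*1016 = 18*1016 = 18288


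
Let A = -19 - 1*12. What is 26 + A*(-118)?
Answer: 3684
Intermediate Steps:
A = -31 (A = -19 - 12 = -31)
26 + A*(-118) = 26 - 31*(-118) = 26 + 3658 = 3684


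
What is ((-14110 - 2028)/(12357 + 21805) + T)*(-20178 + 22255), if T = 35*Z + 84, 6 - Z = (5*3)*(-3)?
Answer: 2138393440/551 ≈ 3.8809e+6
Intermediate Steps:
Z = 51 (Z = 6 - 5*3*(-3) = 6 - 15*(-3) = 6 - 1*(-45) = 6 + 45 = 51)
T = 1869 (T = 35*51 + 84 = 1785 + 84 = 1869)
((-14110 - 2028)/(12357 + 21805) + T)*(-20178 + 22255) = ((-14110 - 2028)/(12357 + 21805) + 1869)*(-20178 + 22255) = (-16138/34162 + 1869)*2077 = (-16138*1/34162 + 1869)*2077 = (-8069/17081 + 1869)*2077 = (31916320/17081)*2077 = 2138393440/551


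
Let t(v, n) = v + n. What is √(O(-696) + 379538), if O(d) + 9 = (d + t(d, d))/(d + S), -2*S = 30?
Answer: 3*√263184313/79 ≈ 616.06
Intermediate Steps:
t(v, n) = n + v
S = -15 (S = -½*30 = -15)
O(d) = -9 + 3*d/(-15 + d) (O(d) = -9 + (d + (d + d))/(d - 15) = -9 + (d + 2*d)/(-15 + d) = -9 + (3*d)/(-15 + d) = -9 + 3*d/(-15 + d))
√(O(-696) + 379538) = √(3*(45 - 2*(-696))/(-15 - 696) + 379538) = √(3*(45 + 1392)/(-711) + 379538) = √(3*(-1/711)*1437 + 379538) = √(-479/79 + 379538) = √(29983023/79) = 3*√263184313/79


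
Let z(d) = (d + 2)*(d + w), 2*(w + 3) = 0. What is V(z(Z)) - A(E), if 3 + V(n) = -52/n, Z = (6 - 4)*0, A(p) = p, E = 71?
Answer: -196/3 ≈ -65.333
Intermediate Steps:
Z = 0 (Z = 2*0 = 0)
w = -3 (w = -3 + (1/2)*0 = -3 + 0 = -3)
z(d) = (-3 + d)*(2 + d) (z(d) = (d + 2)*(d - 3) = (2 + d)*(-3 + d) = (-3 + d)*(2 + d))
V(n) = -3 - 52/n
V(z(Z)) - A(E) = (-3 - 52/(-6 + 0**2 - 1*0)) - 1*71 = (-3 - 52/(-6 + 0 + 0)) - 71 = (-3 - 52/(-6)) - 71 = (-3 - 52*(-1/6)) - 71 = (-3 + 26/3) - 71 = 17/3 - 71 = -196/3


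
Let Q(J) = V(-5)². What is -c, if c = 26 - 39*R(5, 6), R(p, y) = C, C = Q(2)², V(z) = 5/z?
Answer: 13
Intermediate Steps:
Q(J) = 1 (Q(J) = (5/(-5))² = (5*(-⅕))² = (-1)² = 1)
C = 1 (C = 1² = 1)
R(p, y) = 1
c = -13 (c = 26 - 39*1 = 26 - 39 = -13)
-c = -1*(-13) = 13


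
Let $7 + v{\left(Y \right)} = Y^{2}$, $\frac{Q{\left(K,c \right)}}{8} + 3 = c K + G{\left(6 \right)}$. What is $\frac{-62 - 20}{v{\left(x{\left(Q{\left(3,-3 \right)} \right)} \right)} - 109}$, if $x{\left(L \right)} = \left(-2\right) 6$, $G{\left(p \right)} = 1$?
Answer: $- \frac{41}{14} \approx -2.9286$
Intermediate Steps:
$Q{\left(K,c \right)} = -16 + 8 K c$ ($Q{\left(K,c \right)} = -24 + 8 \left(c K + 1\right) = -24 + 8 \left(K c + 1\right) = -24 + 8 \left(1 + K c\right) = -24 + \left(8 + 8 K c\right) = -16 + 8 K c$)
$x{\left(L \right)} = -12$
$v{\left(Y \right)} = -7 + Y^{2}$
$\frac{-62 - 20}{v{\left(x{\left(Q{\left(3,-3 \right)} \right)} \right)} - 109} = \frac{-62 - 20}{\left(-7 + \left(-12\right)^{2}\right) - 109} = - \frac{82}{\left(-7 + 144\right) - 109} = - \frac{82}{137 - 109} = - \frac{82}{28} = \left(-82\right) \frac{1}{28} = - \frac{41}{14}$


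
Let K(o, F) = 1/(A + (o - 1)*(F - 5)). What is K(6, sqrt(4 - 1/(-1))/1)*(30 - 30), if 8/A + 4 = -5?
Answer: 0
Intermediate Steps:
A = -8/9 (A = 8/(-4 - 5) = 8/(-9) = 8*(-1/9) = -8/9 ≈ -0.88889)
K(o, F) = 1/(-8/9 + (-1 + o)*(-5 + F)) (K(o, F) = 1/(-8/9 + (o - 1)*(F - 5)) = 1/(-8/9 + (-1 + o)*(-5 + F)))
K(6, sqrt(4 - 1/(-1))/1)*(30 - 30) = (9/(37 - 45*6 - 9*sqrt(4 - 1/(-1))/1 + 9*(sqrt(4 - 1/(-1))/1)*6))*(30 - 30) = (9/(37 - 270 - 9*sqrt(4 - 1*(-1)) + 9*(sqrt(4 - 1*(-1))*1)*6))*0 = (9/(37 - 270 - 9*sqrt(4 + 1) + 9*(sqrt(4 + 1)*1)*6))*0 = (9/(37 - 270 - 9*sqrt(5) + 9*(sqrt(5)*1)*6))*0 = (9/(37 - 270 - 9*sqrt(5) + 9*sqrt(5)*6))*0 = (9/(37 - 270 - 9*sqrt(5) + 54*sqrt(5)))*0 = (9/(-233 + 45*sqrt(5)))*0 = 0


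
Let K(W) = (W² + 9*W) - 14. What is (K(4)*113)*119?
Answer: 510986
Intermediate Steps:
K(W) = -14 + W² + 9*W
(K(4)*113)*119 = ((-14 + 4² + 9*4)*113)*119 = ((-14 + 16 + 36)*113)*119 = (38*113)*119 = 4294*119 = 510986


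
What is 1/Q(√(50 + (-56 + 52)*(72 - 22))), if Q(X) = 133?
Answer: 1/133 ≈ 0.0075188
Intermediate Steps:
1/Q(√(50 + (-56 + 52)*(72 - 22))) = 1/133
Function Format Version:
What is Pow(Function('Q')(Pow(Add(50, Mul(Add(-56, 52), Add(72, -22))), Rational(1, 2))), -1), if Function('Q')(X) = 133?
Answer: Rational(1, 133) ≈ 0.0075188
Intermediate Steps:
Pow(Function('Q')(Pow(Add(50, Mul(Add(-56, 52), Add(72, -22))), Rational(1, 2))), -1) = Pow(133, -1) = Rational(1, 133)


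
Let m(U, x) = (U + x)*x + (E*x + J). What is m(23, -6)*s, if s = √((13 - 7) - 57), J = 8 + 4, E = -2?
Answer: -78*I*√51 ≈ -557.03*I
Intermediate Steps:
J = 12
m(U, x) = 12 - 2*x + x*(U + x) (m(U, x) = (U + x)*x + (-2*x + 12) = x*(U + x) + (12 - 2*x) = 12 - 2*x + x*(U + x))
s = I*√51 (s = √(6 - 57) = √(-51) = I*√51 ≈ 7.1414*I)
m(23, -6)*s = (12 + (-6)² - 2*(-6) + 23*(-6))*(I*√51) = (12 + 36 + 12 - 138)*(I*√51) = -78*I*√51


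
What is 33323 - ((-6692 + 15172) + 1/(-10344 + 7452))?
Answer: 71845957/2892 ≈ 24843.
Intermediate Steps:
33323 - ((-6692 + 15172) + 1/(-10344 + 7452)) = 33323 - (8480 + 1/(-2892)) = 33323 - (8480 - 1/2892) = 33323 - 1*24524159/2892 = 33323 - 24524159/2892 = 71845957/2892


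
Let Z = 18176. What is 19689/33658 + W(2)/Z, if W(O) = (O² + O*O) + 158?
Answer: 90863623/152941952 ≈ 0.59410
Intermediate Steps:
W(O) = 158 + 2*O² (W(O) = (O² + O²) + 158 = 2*O² + 158 = 158 + 2*O²)
19689/33658 + W(2)/Z = 19689/33658 + (158 + 2*2²)/18176 = 19689*(1/33658) + (158 + 2*4)*(1/18176) = 19689/33658 + (158 + 8)*(1/18176) = 19689/33658 + 166*(1/18176) = 19689/33658 + 83/9088 = 90863623/152941952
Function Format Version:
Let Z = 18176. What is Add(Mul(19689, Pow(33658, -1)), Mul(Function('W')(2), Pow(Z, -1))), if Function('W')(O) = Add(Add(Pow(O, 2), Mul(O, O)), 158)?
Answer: Rational(90863623, 152941952) ≈ 0.59410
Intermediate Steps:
Function('W')(O) = Add(158, Mul(2, Pow(O, 2))) (Function('W')(O) = Add(Add(Pow(O, 2), Pow(O, 2)), 158) = Add(Mul(2, Pow(O, 2)), 158) = Add(158, Mul(2, Pow(O, 2))))
Add(Mul(19689, Pow(33658, -1)), Mul(Function('W')(2), Pow(Z, -1))) = Add(Mul(19689, Pow(33658, -1)), Mul(Add(158, Mul(2, Pow(2, 2))), Pow(18176, -1))) = Add(Mul(19689, Rational(1, 33658)), Mul(Add(158, Mul(2, 4)), Rational(1, 18176))) = Add(Rational(19689, 33658), Mul(Add(158, 8), Rational(1, 18176))) = Add(Rational(19689, 33658), Mul(166, Rational(1, 18176))) = Add(Rational(19689, 33658), Rational(83, 9088)) = Rational(90863623, 152941952)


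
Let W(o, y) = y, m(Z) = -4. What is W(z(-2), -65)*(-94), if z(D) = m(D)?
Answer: 6110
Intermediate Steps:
z(D) = -4
W(z(-2), -65)*(-94) = -65*(-94) = 6110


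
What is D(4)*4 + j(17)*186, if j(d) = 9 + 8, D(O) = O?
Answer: 3178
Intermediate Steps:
j(d) = 17
D(4)*4 + j(17)*186 = 4*4 + 17*186 = 16 + 3162 = 3178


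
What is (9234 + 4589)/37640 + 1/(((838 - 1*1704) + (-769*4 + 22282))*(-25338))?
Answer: 80294164169/218640841860 ≈ 0.36724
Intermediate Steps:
(9234 + 4589)/37640 + 1/(((838 - 1*1704) + (-769*4 + 22282))*(-25338)) = 13823*(1/37640) - 1/25338/((838 - 1704) + (-3076 + 22282)) = 13823/37640 - 1/25338/(-866 + 19206) = 13823/37640 - 1/25338/18340 = 13823/37640 + (1/18340)*(-1/25338) = 13823/37640 - 1/464698920 = 80294164169/218640841860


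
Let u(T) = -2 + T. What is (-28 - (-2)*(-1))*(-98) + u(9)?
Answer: 2947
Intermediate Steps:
(-28 - (-2)*(-1))*(-98) + u(9) = (-28 - (-2)*(-1))*(-98) + (-2 + 9) = (-28 - 1*2)*(-98) + 7 = (-28 - 2)*(-98) + 7 = -30*(-98) + 7 = 2940 + 7 = 2947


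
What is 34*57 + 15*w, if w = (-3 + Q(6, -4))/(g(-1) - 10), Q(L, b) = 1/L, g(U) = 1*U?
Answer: 42721/22 ≈ 1941.9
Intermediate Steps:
g(U) = U
Q(L, b) = 1/L
w = 17/66 (w = (-3 + 1/6)/(-1 - 10) = (-3 + ⅙)/(-11) = -17/6*(-1/11) = 17/66 ≈ 0.25758)
34*57 + 15*w = 34*57 + 15*(17/66) = 1938 + 85/22 = 42721/22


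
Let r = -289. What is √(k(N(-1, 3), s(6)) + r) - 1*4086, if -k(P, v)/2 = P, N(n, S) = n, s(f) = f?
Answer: -4086 + I*√287 ≈ -4086.0 + 16.941*I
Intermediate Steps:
k(P, v) = -2*P
√(k(N(-1, 3), s(6)) + r) - 1*4086 = √(-2*(-1) - 289) - 1*4086 = √(2 - 289) - 4086 = √(-287) - 4086 = I*√287 - 4086 = -4086 + I*√287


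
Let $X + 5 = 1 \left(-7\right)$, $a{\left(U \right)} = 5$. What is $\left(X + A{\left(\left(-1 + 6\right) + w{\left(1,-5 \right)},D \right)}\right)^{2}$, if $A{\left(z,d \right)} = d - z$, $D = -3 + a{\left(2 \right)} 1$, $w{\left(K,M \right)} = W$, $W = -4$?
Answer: $121$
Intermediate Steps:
$w{\left(K,M \right)} = -4$
$D = 2$ ($D = -3 + 5 \cdot 1 = -3 + 5 = 2$)
$X = -12$ ($X = -5 + 1 \left(-7\right) = -5 - 7 = -12$)
$\left(X + A{\left(\left(-1 + 6\right) + w{\left(1,-5 \right)},D \right)}\right)^{2} = \left(-12 + \left(2 - \left(\left(-1 + 6\right) - 4\right)\right)\right)^{2} = \left(-12 + \left(2 - \left(5 - 4\right)\right)\right)^{2} = \left(-12 + \left(2 - 1\right)\right)^{2} = \left(-12 + 1\right)^{2} = \left(-11\right)^{2} = 121$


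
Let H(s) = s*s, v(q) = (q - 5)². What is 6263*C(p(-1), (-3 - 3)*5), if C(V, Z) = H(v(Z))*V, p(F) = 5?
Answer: 46992071875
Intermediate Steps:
v(q) = (-5 + q)²
H(s) = s²
C(V, Z) = V*(-5 + Z)⁴ (C(V, Z) = ((-5 + Z)²)²*V = (-5 + Z)⁴*V = V*(-5 + Z)⁴)
6263*C(p(-1), (-3 - 3)*5) = 6263*(5*(-5 + (-3 - 3)*5)⁴) = 6263*(5*(-5 - 6*5)⁴) = 6263*(5*(-5 - 30)⁴) = 6263*(5*(-35)⁴) = 6263*(5*1500625) = 6263*7503125 = 46992071875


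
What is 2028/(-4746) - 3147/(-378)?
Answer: 112453/14238 ≈ 7.8981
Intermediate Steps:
2028/(-4746) - 3147/(-378) = 2028*(-1/4746) - 3147*(-1/378) = -338/791 + 1049/126 = 112453/14238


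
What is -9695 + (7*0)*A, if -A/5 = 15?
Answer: -9695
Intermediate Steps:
A = -75 (A = -5*15 = -75)
-9695 + (7*0)*A = -9695 + (7*0)*(-75) = -9695 + 0*(-75) = -9695 + 0 = -9695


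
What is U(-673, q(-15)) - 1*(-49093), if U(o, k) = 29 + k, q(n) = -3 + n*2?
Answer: 49089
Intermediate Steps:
q(n) = -3 + 2*n
U(-673, q(-15)) - 1*(-49093) = (29 + (-3 + 2*(-15))) - 1*(-49093) = (29 + (-3 - 30)) + 49093 = (29 - 33) + 49093 = -4 + 49093 = 49089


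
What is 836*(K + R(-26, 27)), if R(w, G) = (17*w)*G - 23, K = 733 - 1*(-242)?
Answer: -9180952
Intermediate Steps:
K = 975 (K = 733 + 242 = 975)
R(w, G) = -23 + 17*G*w (R(w, G) = 17*G*w - 23 = -23 + 17*G*w)
836*(K + R(-26, 27)) = 836*(975 + (-23 + 17*27*(-26))) = 836*(975 + (-23 - 11934)) = 836*(975 - 11957) = 836*(-10982) = -9180952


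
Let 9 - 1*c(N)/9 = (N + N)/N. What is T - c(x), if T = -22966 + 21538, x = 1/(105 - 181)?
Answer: -1491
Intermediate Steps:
x = -1/76 (x = 1/(-76) = -1/76 ≈ -0.013158)
c(N) = 63 (c(N) = 81 - 9*(N + N)/N = 81 - 9*2*N/N = 81 - 9*2 = 81 - 18 = 63)
T = -1428
T - c(x) = -1428 - 1*63 = -1428 - 63 = -1491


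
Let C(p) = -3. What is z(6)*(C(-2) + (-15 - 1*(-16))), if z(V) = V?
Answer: -12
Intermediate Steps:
z(6)*(C(-2) + (-15 - 1*(-16))) = 6*(-3 + (-15 - 1*(-16))) = 6*(-3 + (-15 + 16)) = 6*(-3 + 1) = 6*(-2) = -12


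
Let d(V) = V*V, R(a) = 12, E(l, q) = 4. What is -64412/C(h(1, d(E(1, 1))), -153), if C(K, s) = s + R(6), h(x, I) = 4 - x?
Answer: 64412/141 ≈ 456.82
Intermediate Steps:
d(V) = V²
C(K, s) = 12 + s (C(K, s) = s + 12 = 12 + s)
-64412/C(h(1, d(E(1, 1))), -153) = -64412/(12 - 153) = -64412/(-141) = -64412*(-1/141) = 64412/141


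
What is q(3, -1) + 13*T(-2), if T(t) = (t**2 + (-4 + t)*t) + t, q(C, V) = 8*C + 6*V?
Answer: 200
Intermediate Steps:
q(C, V) = 6*V + 8*C
T(t) = t + t**2 + t*(-4 + t) (T(t) = (t**2 + t*(-4 + t)) + t = t + t**2 + t*(-4 + t))
q(3, -1) + 13*T(-2) = (6*(-1) + 8*3) + 13*(-2*(-3 + 2*(-2))) = (-6 + 24) + 13*(-2*(-3 - 4)) = 18 + 13*(-2*(-7)) = 18 + 13*14 = 18 + 182 = 200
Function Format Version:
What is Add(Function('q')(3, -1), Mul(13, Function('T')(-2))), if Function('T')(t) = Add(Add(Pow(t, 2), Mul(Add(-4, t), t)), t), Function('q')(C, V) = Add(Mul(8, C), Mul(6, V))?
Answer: 200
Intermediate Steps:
Function('q')(C, V) = Add(Mul(6, V), Mul(8, C))
Function('T')(t) = Add(t, Pow(t, 2), Mul(t, Add(-4, t))) (Function('T')(t) = Add(Add(Pow(t, 2), Mul(t, Add(-4, t))), t) = Add(t, Pow(t, 2), Mul(t, Add(-4, t))))
Add(Function('q')(3, -1), Mul(13, Function('T')(-2))) = Add(Add(Mul(6, -1), Mul(8, 3)), Mul(13, Mul(-2, Add(-3, Mul(2, -2))))) = Add(Add(-6, 24), Mul(13, Mul(-2, Add(-3, -4)))) = Add(18, Mul(13, Mul(-2, -7))) = Add(18, Mul(13, 14)) = Add(18, 182) = 200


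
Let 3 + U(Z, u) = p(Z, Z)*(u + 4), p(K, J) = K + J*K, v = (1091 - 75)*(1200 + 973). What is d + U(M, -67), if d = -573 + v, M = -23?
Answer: 2175314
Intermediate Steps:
v = 2207768 (v = 1016*2173 = 2207768)
U(Z, u) = -3 + Z*(1 + Z)*(4 + u) (U(Z, u) = -3 + (Z*(1 + Z))*(u + 4) = -3 + (Z*(1 + Z))*(4 + u) = -3 + Z*(1 + Z)*(4 + u))
d = 2207195 (d = -573 + 2207768 = 2207195)
d + U(M, -67) = 2207195 + (-3 + 4*(-23)*(1 - 23) - 23*(-67)*(1 - 23)) = 2207195 + (-3 + 4*(-23)*(-22) - 23*(-67)*(-22)) = 2207195 + (-3 + 2024 - 33902) = 2207195 - 31881 = 2175314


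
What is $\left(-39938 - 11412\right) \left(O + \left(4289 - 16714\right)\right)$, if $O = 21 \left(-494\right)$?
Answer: $1170728650$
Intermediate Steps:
$O = -10374$
$\left(-39938 - 11412\right) \left(O + \left(4289 - 16714\right)\right) = \left(-39938 - 11412\right) \left(-10374 + \left(4289 - 16714\right)\right) = - 51350 \left(-10374 - 12425\right) = \left(-51350\right) \left(-22799\right) = 1170728650$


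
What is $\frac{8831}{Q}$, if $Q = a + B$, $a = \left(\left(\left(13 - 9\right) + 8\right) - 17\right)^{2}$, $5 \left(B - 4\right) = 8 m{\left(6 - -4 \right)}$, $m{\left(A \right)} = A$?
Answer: $\frac{8831}{45} \approx 196.24$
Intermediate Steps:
$B = 20$ ($B = 4 + \frac{8 \left(6 - -4\right)}{5} = 4 + \frac{8 \left(6 + 4\right)}{5} = 4 + \frac{8 \cdot 10}{5} = 4 + \frac{1}{5} \cdot 80 = 4 + 16 = 20$)
$a = 25$ ($a = \left(\left(4 + 8\right) - 17\right)^{2} = \left(12 - 17\right)^{2} = \left(-5\right)^{2} = 25$)
$Q = 45$ ($Q = 25 + 20 = 45$)
$\frac{8831}{Q} = \frac{8831}{45}$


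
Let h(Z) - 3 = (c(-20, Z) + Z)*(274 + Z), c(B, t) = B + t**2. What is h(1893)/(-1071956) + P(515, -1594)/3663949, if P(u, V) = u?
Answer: -28466658343839033/3927592114244 ≈ -7247.9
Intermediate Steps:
h(Z) = 3 + (274 + Z)*(-20 + Z + Z**2) (h(Z) = 3 + ((-20 + Z**2) + Z)*(274 + Z) = 3 + (-20 + Z + Z**2)*(274 + Z) = 3 + (274 + Z)*(-20 + Z + Z**2))
h(1893)/(-1071956) + P(515, -1594)/3663949 = (-5477 + 1893**3 + 254*1893 + 275*1893**2)/(-1071956) + 515/3663949 = (-5477 + 6783468957 + 480822 + 275*3583449)*(-1/1071956) + 515*(1/3663949) = (-5477 + 6783468957 + 480822 + 985448475)*(-1/1071956) + 515/3663949 = 7769392777*(-1/1071956) + 515/3663949 = -7769392777/1071956 + 515/3663949 = -28466658343839033/3927592114244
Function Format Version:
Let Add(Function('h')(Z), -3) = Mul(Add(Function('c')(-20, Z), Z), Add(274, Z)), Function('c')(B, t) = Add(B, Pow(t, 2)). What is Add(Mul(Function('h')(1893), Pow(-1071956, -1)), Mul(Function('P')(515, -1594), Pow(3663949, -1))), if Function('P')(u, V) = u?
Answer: Rational(-28466658343839033, 3927592114244) ≈ -7247.9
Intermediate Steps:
Function('h')(Z) = Add(3, Mul(Add(274, Z), Add(-20, Z, Pow(Z, 2)))) (Function('h')(Z) = Add(3, Mul(Add(Add(-20, Pow(Z, 2)), Z), Add(274, Z))) = Add(3, Mul(Add(-20, Z, Pow(Z, 2)), Add(274, Z))) = Add(3, Mul(Add(274, Z), Add(-20, Z, Pow(Z, 2)))))
Add(Mul(Function('h')(1893), Pow(-1071956, -1)), Mul(Function('P')(515, -1594), Pow(3663949, -1))) = Add(Mul(Add(-5477, Pow(1893, 3), Mul(254, 1893), Mul(275, Pow(1893, 2))), Pow(-1071956, -1)), Mul(515, Pow(3663949, -1))) = Add(Mul(Add(-5477, 6783468957, 480822, Mul(275, 3583449)), Rational(-1, 1071956)), Mul(515, Rational(1, 3663949))) = Add(Mul(Add(-5477, 6783468957, 480822, 985448475), Rational(-1, 1071956)), Rational(515, 3663949)) = Add(Mul(7769392777, Rational(-1, 1071956)), Rational(515, 3663949)) = Add(Rational(-7769392777, 1071956), Rational(515, 3663949)) = Rational(-28466658343839033, 3927592114244)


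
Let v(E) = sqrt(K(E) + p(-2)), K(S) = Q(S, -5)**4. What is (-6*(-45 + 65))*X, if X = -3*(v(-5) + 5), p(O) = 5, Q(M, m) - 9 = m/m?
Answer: 1800 + 360*sqrt(10005) ≈ 37809.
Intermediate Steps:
Q(M, m) = 10 (Q(M, m) = 9 + m/m = 9 + 1 = 10)
K(S) = 10000 (K(S) = 10**4 = 10000)
v(E) = sqrt(10005) (v(E) = sqrt(10000 + 5) = sqrt(10005))
X = -15 - 3*sqrt(10005) (X = -3*(sqrt(10005) + 5) = -3*(5 + sqrt(10005)) = -15 - 3*sqrt(10005) ≈ -315.08)
(-6*(-45 + 65))*X = (-6*(-45 + 65))*(-15 - 3*sqrt(10005)) = (-6*20)*(-15 - 3*sqrt(10005)) = -120*(-15 - 3*sqrt(10005)) = 1800 + 360*sqrt(10005)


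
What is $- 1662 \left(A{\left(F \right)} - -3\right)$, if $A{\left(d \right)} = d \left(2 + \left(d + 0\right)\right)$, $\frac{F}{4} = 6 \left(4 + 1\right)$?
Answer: $-24336666$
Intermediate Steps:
$F = 120$ ($F = 4 \cdot 6 \left(4 + 1\right) = 4 \cdot 6 \cdot 5 = 4 \cdot 30 = 120$)
$A{\left(d \right)} = d \left(2 + d\right)$
$- 1662 \left(A{\left(F \right)} - -3\right) = - 1662 \left(120 \left(2 + 120\right) - -3\right) = - 1662 \left(120 \cdot 122 + 3\right) = - 1662 \left(14640 + 3\right) = \left(-1662\right) 14643 = -24336666$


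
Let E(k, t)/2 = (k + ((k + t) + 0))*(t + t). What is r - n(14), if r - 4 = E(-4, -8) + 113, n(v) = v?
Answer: 615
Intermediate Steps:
E(k, t) = 4*t*(t + 2*k) (E(k, t) = 2*((k + ((k + t) + 0))*(t + t)) = 2*((k + (k + t))*(2*t)) = 2*((t + 2*k)*(2*t)) = 2*(2*t*(t + 2*k)) = 4*t*(t + 2*k))
r = 629 (r = 4 + (4*(-8)*(-8 + 2*(-4)) + 113) = 4 + (4*(-8)*(-8 - 8) + 113) = 4 + (4*(-8)*(-16) + 113) = 4 + (512 + 113) = 4 + 625 = 629)
r - n(14) = 629 - 1*14 = 629 - 14 = 615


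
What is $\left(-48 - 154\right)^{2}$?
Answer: $40804$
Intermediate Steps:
$\left(-48 - 154\right)^{2} = \left(-202\right)^{2} = 40804$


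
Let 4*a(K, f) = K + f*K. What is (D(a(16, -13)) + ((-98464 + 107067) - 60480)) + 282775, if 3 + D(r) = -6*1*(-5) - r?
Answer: 230973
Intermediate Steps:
a(K, f) = K/4 + K*f/4 (a(K, f) = (K + f*K)/4 = (K + K*f)/4 = K/4 + K*f/4)
D(r) = 27 - r (D(r) = -3 + (-6*1*(-5) - r) = -3 + (-6*(-5) - r) = -3 + (30 - r) = 27 - r)
(D(a(16, -13)) + ((-98464 + 107067) - 60480)) + 282775 = ((27 - 16*(1 - 13)/4) + ((-98464 + 107067) - 60480)) + 282775 = ((27 - 16*(-12)/4) + (8603 - 60480)) + 282775 = ((27 - 1*(-48)) - 51877) + 282775 = ((27 + 48) - 51877) + 282775 = (75 - 51877) + 282775 = -51802 + 282775 = 230973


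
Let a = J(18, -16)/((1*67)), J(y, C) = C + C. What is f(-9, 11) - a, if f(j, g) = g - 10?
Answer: 99/67 ≈ 1.4776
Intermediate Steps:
f(j, g) = -10 + g
J(y, C) = 2*C
a = -32/67 (a = (2*(-16))/((1*67)) = -32/67 ≈ -0.47761)
f(-9, 11) - a = (-10 + 11) - 1*(-32/67) = 1 + 32/67 = 99/67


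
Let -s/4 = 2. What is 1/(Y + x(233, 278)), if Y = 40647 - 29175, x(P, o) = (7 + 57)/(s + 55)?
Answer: 47/539248 ≈ 8.7158e-5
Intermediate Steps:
s = -8 (s = -4*2 = -8)
x(P, o) = 64/47 (x(P, o) = (7 + 57)/(-8 + 55) = 64/47)
Y = 11472
1/(Y + x(233, 278)) = 1/(11472 + 64/47) = 1/(539248/47) = 47/539248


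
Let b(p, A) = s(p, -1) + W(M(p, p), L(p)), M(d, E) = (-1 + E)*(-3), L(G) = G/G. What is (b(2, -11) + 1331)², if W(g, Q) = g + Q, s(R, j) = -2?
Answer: 1760929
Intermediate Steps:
L(G) = 1
M(d, E) = 3 - 3*E
W(g, Q) = Q + g
b(p, A) = 2 - 3*p (b(p, A) = -2 + (1 + (3 - 3*p)) = -2 + (4 - 3*p) = 2 - 3*p)
(b(2, -11) + 1331)² = ((2 - 3*2) + 1331)² = ((2 - 6) + 1331)² = (-4 + 1331)² = 1327² = 1760929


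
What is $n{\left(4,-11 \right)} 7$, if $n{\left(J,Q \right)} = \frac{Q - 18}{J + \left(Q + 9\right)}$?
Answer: $- \frac{203}{2} \approx -101.5$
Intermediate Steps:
$n{\left(J,Q \right)} = \frac{-18 + Q}{9 + J + Q}$ ($n{\left(J,Q \right)} = \frac{-18 + Q}{J + \left(9 + Q\right)} = \frac{-18 + Q}{9 + J + Q}$)
$n{\left(4,-11 \right)} 7 = \frac{-18 - 11}{9 + 4 - 11} \cdot 7 = \frac{1}{2} \left(-29\right) 7 = \left(- \frac{29}{2}\right) 7 = - \frac{203}{2}$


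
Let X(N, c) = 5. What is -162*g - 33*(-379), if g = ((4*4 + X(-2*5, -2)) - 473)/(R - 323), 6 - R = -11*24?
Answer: 589647/53 ≈ 11125.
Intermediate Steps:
R = 270 (R = 6 - (-11)*24 = 6 - 1*(-264) = 6 + 264 = 270)
g = 452/53 (g = ((4*4 + 5) - 473)/(270 - 323) = ((16 + 5) - 473)/(-53) = (21 - 473)*(-1/53) = -452*(-1/53) = 452/53 ≈ 8.5283)
-162*g - 33*(-379) = -162*452/53 - 33*(-379) = -73224/53 - 1*(-12507) = -73224/53 + 12507 = 589647/53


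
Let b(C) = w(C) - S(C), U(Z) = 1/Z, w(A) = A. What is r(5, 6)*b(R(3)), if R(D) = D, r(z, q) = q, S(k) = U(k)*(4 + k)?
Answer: 4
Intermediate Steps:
S(k) = (4 + k)/k
b(C) = C - (4 + C)/C
r(5, 6)*b(R(3)) = 6*(-1 + 3 - 4/3) = 6*(2/3) = 4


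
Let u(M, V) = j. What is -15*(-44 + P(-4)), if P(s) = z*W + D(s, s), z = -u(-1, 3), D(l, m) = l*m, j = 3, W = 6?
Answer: 690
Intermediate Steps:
u(M, V) = 3
z = -3 (z = -1*3 = -3)
P(s) = -18 + s² (P(s) = -3*6 + s*s = -18 + s²)
-15*(-44 + P(-4)) = -15*(-44 + (-18 + (-4)²)) = -15*(-44 + (-18 + 16)) = -15*(-44 - 2) = -15*(-46) = 690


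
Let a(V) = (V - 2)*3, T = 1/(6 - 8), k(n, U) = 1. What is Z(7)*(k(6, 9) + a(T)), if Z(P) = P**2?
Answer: -637/2 ≈ -318.50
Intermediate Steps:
T = -1/2 (T = 1/(-2) = -1/2 ≈ -0.50000)
a(V) = -6 + 3*V (a(V) = (-2 + V)*3 = -6 + 3*V)
Z(7)*(k(6, 9) + a(T)) = 7**2*(1 + (-6 + 3*(-1/2))) = 49*(1 + (-6 - 3/2)) = 49*(1 - 15/2) = 49*(-13/2) = -637/2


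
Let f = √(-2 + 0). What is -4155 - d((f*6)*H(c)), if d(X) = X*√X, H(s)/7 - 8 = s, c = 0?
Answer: -4155 - 1344*2^(¾)*√21*I^(3/2) ≈ 3169.3 - 7324.3*I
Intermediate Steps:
H(s) = 56 + 7*s
f = I*√2 (f = √(-2) = I*√2 ≈ 1.4142*I)
d(X) = X^(3/2)
-4155 - d((f*6)*H(c)) = -4155 - (((I*√2)*6)*(56 + 7*0))^(3/2) = -4155 - ((6*I*√2)*(56 + 0))^(3/2) = -4155 - ((6*I*√2)*56)^(3/2) = -4155 - (336*I*√2)^(3/2) = -4155 - 1344*2^(¾)*√21*I^(3/2)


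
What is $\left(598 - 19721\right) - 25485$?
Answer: $-44608$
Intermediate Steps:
$\left(598 - 19721\right) - 25485 = -19123 - 25485 = -44608$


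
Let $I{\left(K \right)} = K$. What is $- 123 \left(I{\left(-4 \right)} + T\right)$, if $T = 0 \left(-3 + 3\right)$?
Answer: $492$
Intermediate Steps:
$T = 0$ ($T = 0 \cdot 0 = 0$)
$- 123 \left(I{\left(-4 \right)} + T\right) = - 123 \left(-4 + 0\right) = \left(-123\right) \left(-4\right) = 492$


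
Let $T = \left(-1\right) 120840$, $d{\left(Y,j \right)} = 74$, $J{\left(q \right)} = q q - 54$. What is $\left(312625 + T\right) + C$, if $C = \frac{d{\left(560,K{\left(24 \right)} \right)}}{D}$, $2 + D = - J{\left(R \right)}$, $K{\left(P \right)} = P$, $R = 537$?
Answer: $\frac{55294875771}{288317} \approx 1.9179 \cdot 10^{5}$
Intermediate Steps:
$J{\left(q \right)} = -54 + q^{2}$ ($J{\left(q \right)} = q^{2} - 54 = -54 + q^{2}$)
$T = -120840$
$D = -288317$ ($D = -2 - \left(-54 + 537^{2}\right) = -2 - \left(-54 + 288369\right) = -2 - 288315 = -288317$)
$C = - \frac{74}{288317}$ ($C = \frac{74}{-288317} = 74 \left(- \frac{1}{288317}\right) = - \frac{74}{288317} \approx -0.00025666$)
$\left(312625 + T\right) + C = \left(312625 - 120840\right) - \frac{74}{288317} = 191785 - \frac{74}{288317} = \frac{55294875771}{288317}$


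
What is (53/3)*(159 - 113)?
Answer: 2438/3 ≈ 812.67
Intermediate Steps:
(53/3)*(159 - 113) = (53*(1/3))*46 = (53/3)*46 = 2438/3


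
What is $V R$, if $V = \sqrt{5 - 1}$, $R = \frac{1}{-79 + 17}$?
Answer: $- \frac{1}{31} \approx -0.032258$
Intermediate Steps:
$R = - \frac{1}{62}$ ($R = \frac{1}{-62} = - \frac{1}{62} \approx -0.016129$)
$V = 2$ ($V = \sqrt{4} = 2$)
$V R = 2 \left(- \frac{1}{62}\right) = - \frac{1}{31}$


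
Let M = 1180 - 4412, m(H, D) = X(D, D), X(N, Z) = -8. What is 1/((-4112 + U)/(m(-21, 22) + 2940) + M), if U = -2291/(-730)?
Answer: -2140360/6920642989 ≈ -0.00030927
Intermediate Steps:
U = 2291/730 (U = -2291*(-1/730) = 2291/730 ≈ 3.1384)
m(H, D) = -8
M = -3232
1/((-4112 + U)/(m(-21, 22) + 2940) + M) = 1/((-4112 + 2291/730)/(-8 + 2940) - 3232) = 1/(-2999469/730/2932 - 3232) = 1/(-2999469/730*1/2932 - 3232) = 1/(-2999469/2140360 - 3232) = 1/(-6920642989/2140360) = -2140360/6920642989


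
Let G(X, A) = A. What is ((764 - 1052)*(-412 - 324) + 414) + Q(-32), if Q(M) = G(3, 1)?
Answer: 212383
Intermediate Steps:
Q(M) = 1
((764 - 1052)*(-412 - 324) + 414) + Q(-32) = ((764 - 1052)*(-412 - 324) + 414) + 1 = (-288*(-736) + 414) + 1 = (211968 + 414) + 1 = 212382 + 1 = 212383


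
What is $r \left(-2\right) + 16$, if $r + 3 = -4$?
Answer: $30$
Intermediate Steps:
$r = -7$ ($r = -3 - 4 = -7$)
$r \left(-2\right) + 16 = \left(-7\right) \left(-2\right) + 16 = 14 + 16 = 30$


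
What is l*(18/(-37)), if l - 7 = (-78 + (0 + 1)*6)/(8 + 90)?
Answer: -5526/1813 ≈ -3.0480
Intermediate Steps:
l = 307/49 (l = 7 + (-78 + (0 + 1)*6)/(8 + 90) = 7 + (-78 + 1*6)/98 = 7 + (-78 + 6)*(1/98) = 7 - 72*1/98 = 7 - 36/49 = 307/49 ≈ 6.2653)
l*(18/(-37)) = 307*(18/(-37))/49 = 307*(18*(-1/37))/49 = (307/49)*(-18/37) = -5526/1813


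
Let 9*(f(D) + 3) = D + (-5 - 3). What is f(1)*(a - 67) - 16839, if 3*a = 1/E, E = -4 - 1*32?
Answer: -8060725/486 ≈ -16586.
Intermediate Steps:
E = -36 (E = -4 - 32 = -36)
f(D) = -35/9 + D/9 (f(D) = -3 + (D + (-5 - 3))/9 = -3 + (D - 8)/9 = -3 + (-8 + D)/9 = -3 + (-8/9 + D/9) = -35/9 + D/9)
a = -1/108 (a = (⅓)/(-36) = (⅓)*(-1/36) = -1/108 ≈ -0.0092593)
f(1)*(a - 67) - 16839 = (-35/9 + (⅑)*1)*(-1/108 - 67) - 16839 = (-35/9 + ⅑)*(-7237/108) - 16839 = -34/9*(-7237/108) - 16839 = 123029/486 - 16839 = -8060725/486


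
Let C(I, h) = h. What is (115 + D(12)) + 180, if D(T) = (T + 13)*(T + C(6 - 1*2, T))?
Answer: 895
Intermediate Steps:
D(T) = 2*T*(13 + T) (D(T) = (T + 13)*(T + T) = (13 + T)*(2*T) = 2*T*(13 + T))
(115 + D(12)) + 180 = (115 + 2*12*(13 + 12)) + 180 = (115 + 2*12*25) + 180 = (115 + 600) + 180 = 715 + 180 = 895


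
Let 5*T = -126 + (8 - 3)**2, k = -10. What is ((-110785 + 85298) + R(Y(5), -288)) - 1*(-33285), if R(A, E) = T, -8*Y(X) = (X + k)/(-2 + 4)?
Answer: 38889/5 ≈ 7777.8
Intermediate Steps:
Y(X) = 5/8 - X/16 (Y(X) = -(X - 10)/(8*(-2 + 4)) = -(-10 + X)/(8*2) = -(-5 + X/2)/8 = 5/8 - X/16)
T = -101/5 (T = (-126 + (8 - 3)**2)/5 = (-126 + 5**2)/5 = (-126 + 25)/5 = (1/5)*(-101) = -101/5 ≈ -20.200)
R(A, E) = -101/5
((-110785 + 85298) + R(Y(5), -288)) - 1*(-33285) = ((-110785 + 85298) - 101/5) - 1*(-33285) = (-25487 - 101/5) + 33285 = -127536/5 + 33285 = 38889/5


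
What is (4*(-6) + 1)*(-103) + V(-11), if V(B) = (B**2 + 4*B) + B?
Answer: 2435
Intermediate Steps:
V(B) = B**2 + 5*B
(4*(-6) + 1)*(-103) + V(-11) = (4*(-6) + 1)*(-103) - 11*(5 - 11) = (-24 + 1)*(-103) - 11*(-6) = -23*(-103) + 66 = 2369 + 66 = 2435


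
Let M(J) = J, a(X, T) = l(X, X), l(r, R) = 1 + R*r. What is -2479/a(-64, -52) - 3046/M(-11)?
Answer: 12452193/45067 ≈ 276.30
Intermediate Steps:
a(X, T) = 1 + X² (a(X, T) = 1 + X*X = 1 + X²)
-2479/a(-64, -52) - 3046/M(-11) = -2479/(1 + (-64)²) - 3046/(-11) = -2479/(1 + 4096) - 3046*(-1/11) = -2479/4097 + 3046/11 = 12452193/45067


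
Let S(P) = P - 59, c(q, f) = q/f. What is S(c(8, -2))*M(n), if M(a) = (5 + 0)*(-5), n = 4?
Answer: 1575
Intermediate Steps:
S(P) = -59 + P
M(a) = -25 (M(a) = 5*(-5) = -25)
S(c(8, -2))*M(n) = (-59 + 8/(-2))*(-25) = (-59 + 8*(-½))*(-25) = (-59 - 4)*(-25) = -63*(-25) = 1575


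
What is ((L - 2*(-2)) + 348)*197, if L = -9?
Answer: 67571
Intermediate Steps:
((L - 2*(-2)) + 348)*197 = ((-9 - 2*(-2)) + 348)*197 = ((-9 + 4) + 348)*197 = (-5 + 348)*197 = 343*197 = 67571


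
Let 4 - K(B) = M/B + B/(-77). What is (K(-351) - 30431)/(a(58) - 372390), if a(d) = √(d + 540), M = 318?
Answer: 17015104109620/208219478720253 + 137074874*√598/624658436160759 ≈ 0.081722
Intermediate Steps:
a(d) = √(540 + d)
K(B) = 4 - 318/B + B/77 (K(B) = 4 - (318/B + B/(-77)) = 4 - (318/B + B*(-1/77)) = 4 - (318/B - B/77) = 4 + (-318/B + B/77) = 4 - 318/B + B/77)
(K(-351) - 30431)/(a(58) - 372390) = ((4 - 318/(-351) + (1/77)*(-351)) - 30431)/(√(540 + 58) - 372390) = ((4 - 318*(-1/351) - 351/77) - 30431)/(√598 - 372390) = ((4 + 106/117 - 351/77) - 30431)/(-372390 + √598) = (3131/9009 - 30431)/(-372390 + √598) = -274149748/(9009*(-372390 + √598))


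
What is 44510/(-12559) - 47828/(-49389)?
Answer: -1597632538/620276451 ≈ -2.5757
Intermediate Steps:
44510/(-12559) - 47828/(-49389) = 44510*(-1/12559) - 47828*(-1/49389) = -44510/12559 + 47828/49389 = -1597632538/620276451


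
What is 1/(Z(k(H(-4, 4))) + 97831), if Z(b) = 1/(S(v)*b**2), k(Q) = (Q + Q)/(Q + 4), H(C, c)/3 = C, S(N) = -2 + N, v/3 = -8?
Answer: 234/22892453 ≈ 1.0222e-5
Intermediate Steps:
v = -24 (v = 3*(-8) = -24)
H(C, c) = 3*C
k(Q) = 2*Q/(4 + Q) (k(Q) = (2*Q)/(4 + Q) = 2*Q/(4 + Q))
Z(b) = -1/(26*b**2) (Z(b) = 1/((-2 - 24)*b**2) = 1/(-26*b**2) = -1/(26*b**2))
1/(Z(k(H(-4, 4))) + 97831) = 1/(-(4 + 3*(-4))**2/576/26 + 97831) = 1/(-(4 - 12)**2/576/26 + 97831) = 1/(-1/(26*(2*(-12)/(-8))**2) + 97831) = 1/(-1/(26*(2*(-12)*(-1/8))**2) + 97831) = 1/(-1/26/3**2 + 97831) = 1/(-1/26*1/9 + 97831) = 1/(-1/234 + 97831) = 1/(22892453/234) = 234/22892453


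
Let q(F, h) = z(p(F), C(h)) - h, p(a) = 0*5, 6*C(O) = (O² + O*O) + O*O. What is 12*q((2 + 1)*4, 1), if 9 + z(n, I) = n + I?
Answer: -114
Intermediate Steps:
C(O) = O²/2 (C(O) = ((O² + O*O) + O*O)/6 = ((O² + O²) + O²)/6 = (2*O² + O²)/6 = (3*O²)/6 = O²/2)
p(a) = 0
z(n, I) = -9 + I + n (z(n, I) = -9 + (n + I) = -9 + (I + n) = -9 + I + n)
q(F, h) = -9 + h²/2 - h (q(F, h) = (-9 + h²/2 + 0) - h = (-9 + h²/2) - h = -9 + h²/2 - h)
12*q((2 + 1)*4, 1) = 12*(-9 + (½)*1² - 1*1) = 12*(-9 + (½)*1 - 1) = 12*(-9 + ½ - 1) = 12*(-19/2) = -114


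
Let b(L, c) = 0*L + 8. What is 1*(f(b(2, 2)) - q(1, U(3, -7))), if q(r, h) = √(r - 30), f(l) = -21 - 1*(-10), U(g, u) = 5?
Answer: -11 - I*√29 ≈ -11.0 - 5.3852*I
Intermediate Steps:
b(L, c) = 8 (b(L, c) = 0 + 8 = 8)
f(l) = -11 (f(l) = -21 + 10 = -11)
q(r, h) = √(-30 + r)
1*(f(b(2, 2)) - q(1, U(3, -7))) = 1*(-11 - √(-30 + 1)) = 1*(-11 - √(-29)) = 1*(-11 - I*√29) = -11 - I*√29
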